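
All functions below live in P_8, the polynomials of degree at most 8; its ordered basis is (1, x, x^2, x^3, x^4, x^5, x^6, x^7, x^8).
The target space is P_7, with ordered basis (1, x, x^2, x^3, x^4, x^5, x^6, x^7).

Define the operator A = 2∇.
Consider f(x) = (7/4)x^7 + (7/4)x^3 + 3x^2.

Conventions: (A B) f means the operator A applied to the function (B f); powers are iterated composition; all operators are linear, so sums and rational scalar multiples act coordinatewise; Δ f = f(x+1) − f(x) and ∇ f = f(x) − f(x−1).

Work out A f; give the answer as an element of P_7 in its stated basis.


g(x) = (49/2)x^6 - (147/2)x^5 + (245/2)x^4 - (245/2)x^3 + 84x^2 - 23x + 1

∇ f = (49/4)x^6 - (147/4)x^5 + (245/4)x^4 - (245/4)x^3 + 42x^2 - (23/2)x + 1/2
(2∇) f = (49/2)x^6 - (147/2)x^5 + (245/2)x^4 - (245/2)x^3 + 84x^2 - 23x + 1


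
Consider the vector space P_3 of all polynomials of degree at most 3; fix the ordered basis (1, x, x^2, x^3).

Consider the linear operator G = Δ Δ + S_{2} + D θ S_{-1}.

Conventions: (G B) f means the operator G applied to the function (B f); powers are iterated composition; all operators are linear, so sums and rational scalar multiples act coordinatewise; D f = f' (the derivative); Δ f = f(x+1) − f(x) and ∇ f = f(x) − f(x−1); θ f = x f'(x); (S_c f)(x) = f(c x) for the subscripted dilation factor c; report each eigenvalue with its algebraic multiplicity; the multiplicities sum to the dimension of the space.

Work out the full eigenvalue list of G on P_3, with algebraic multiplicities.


λ = 1 (multiplicity 1), λ = 2 (multiplicity 1), λ = 4 (multiplicity 1), λ = 8 (multiplicity 1)

image of 1: 1
image of x: 2x - 1
image of x^2: 4x^2 + 4x + 2
image of x^3: 8x^3 - 9x^2 + 6x + 6
the matrix is upper triangular; its diagonal is (1, 2, 4, 8)
for a triangular matrix the eigenvalues are the diagonal entries, with algebraic multiplicity their repetition count


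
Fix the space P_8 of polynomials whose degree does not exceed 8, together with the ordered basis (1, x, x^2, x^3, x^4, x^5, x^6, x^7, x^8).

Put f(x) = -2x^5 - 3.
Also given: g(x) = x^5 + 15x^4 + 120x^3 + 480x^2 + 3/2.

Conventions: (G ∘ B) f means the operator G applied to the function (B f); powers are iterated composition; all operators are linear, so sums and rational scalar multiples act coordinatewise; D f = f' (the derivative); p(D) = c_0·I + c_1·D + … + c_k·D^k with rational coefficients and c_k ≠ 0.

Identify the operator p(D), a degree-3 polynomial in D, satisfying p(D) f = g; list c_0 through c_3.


D^0 f = -2x^5 - 3
D^1 f = -10x^4
D^2 f = -40x^3
D^3 f = -120x^2
matching coefficients of g against c_0 f + c_1 Df + … from the top degree down determines the c_i
solution: c_0 = -1/2, c_1 = -3/2, c_2 = -3, c_3 = -4

p(D) = -(1/2)·I − (3/2)·D − 3·D^2 − 4·D^3, i.e. c_0 = -1/2, c_1 = -3/2, c_2 = -3, c_3 = -4


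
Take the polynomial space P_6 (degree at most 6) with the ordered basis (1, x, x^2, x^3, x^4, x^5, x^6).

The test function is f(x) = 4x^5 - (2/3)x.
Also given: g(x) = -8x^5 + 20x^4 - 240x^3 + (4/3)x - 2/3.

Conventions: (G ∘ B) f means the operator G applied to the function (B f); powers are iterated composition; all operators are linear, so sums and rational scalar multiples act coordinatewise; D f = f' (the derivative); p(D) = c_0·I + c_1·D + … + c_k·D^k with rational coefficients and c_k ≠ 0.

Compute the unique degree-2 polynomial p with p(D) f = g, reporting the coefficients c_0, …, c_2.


D^0 f = 4x^5 - (2/3)x
D^1 f = 20x^4 - 2/3
D^2 f = 80x^3
matching coefficients of g against c_0 f + c_1 Df + … from the top degree down determines the c_i
solution: c_0 = -2, c_1 = 1, c_2 = -3

c_0 = -2, c_1 = 1, c_2 = -3


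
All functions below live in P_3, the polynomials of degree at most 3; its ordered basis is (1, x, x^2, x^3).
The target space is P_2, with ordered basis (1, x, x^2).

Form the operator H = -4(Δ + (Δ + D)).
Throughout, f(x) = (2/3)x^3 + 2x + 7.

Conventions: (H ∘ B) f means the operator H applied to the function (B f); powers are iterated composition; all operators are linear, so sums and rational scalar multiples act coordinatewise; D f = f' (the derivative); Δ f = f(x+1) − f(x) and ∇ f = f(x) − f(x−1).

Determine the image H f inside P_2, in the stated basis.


Δ f = 2x^2 + 2x + 8/3
Δ f = 2x^2 + 2x + 8/3
D f = 2x^2 + 2
(Δ + D) f = 4x^2 + 2x + 14/3
(Δ + (Δ + D)) f = 6x^2 + 4x + 22/3
(-4(Δ + (Δ + D))) f = -24x^2 - 16x - 88/3

g(x) = -24x^2 - 16x - 88/3


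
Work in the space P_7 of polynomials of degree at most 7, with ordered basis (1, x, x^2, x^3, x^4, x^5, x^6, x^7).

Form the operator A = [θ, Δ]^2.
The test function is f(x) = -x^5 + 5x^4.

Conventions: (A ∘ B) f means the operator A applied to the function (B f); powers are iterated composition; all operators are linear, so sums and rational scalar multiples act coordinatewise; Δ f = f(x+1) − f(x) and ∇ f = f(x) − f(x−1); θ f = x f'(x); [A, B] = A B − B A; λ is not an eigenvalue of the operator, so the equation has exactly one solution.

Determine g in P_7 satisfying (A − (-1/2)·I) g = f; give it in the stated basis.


g(x) = -2x^5 + 10x^4 + 80x^3 + 240x^2 - 960x - 3200

write g with unknown coordinates in the stated basis and equate coefficients in (A − (-1/2)·I) g = f
solving from the highest basis element down gives g = -2x^5 + 10x^4 + 80x^3 + 240x^2 - 960x - 3200
check: A g = -40x^3 - 120x^2 + 480x + 1600
so A g − (-1/2)·g = -x^5 + 5x^4 = f ✓


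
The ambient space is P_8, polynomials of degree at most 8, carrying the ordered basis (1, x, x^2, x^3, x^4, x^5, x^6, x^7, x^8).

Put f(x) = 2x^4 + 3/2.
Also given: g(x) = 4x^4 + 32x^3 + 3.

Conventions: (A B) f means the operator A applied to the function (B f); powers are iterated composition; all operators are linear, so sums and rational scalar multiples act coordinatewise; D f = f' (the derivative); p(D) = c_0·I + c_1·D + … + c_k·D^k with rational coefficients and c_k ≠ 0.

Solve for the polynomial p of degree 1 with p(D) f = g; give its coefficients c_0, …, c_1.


D^0 f = 2x^4 + 3/2
D^1 f = 8x^3
matching coefficients of g against c_0 f + c_1 Df + … from the top degree down determines the c_i
solution: c_0 = 2, c_1 = 4

c_0 = 2, c_1 = 4


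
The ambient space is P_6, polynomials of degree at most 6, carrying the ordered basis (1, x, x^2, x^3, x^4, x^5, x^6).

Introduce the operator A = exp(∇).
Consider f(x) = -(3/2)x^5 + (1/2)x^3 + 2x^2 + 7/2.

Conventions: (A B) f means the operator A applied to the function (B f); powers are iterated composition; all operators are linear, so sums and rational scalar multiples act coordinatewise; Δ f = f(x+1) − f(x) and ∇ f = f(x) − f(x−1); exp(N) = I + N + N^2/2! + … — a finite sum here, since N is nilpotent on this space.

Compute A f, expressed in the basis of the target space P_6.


order-1 term: -(15/2)x^4 + 15x^3 - (27/2)x^2 + 10x - 3
order-2 term: -15x^3 + 45x^2 - 51x + 23
order-3 term: -15x^2 + 45x - 37
order-4 term: -(15/2)x + 15
order-5 term: -3/2
the series for exp(∇) f terminates at order 5
exp(∇) f = -(3/2)x^5 - (15/2)x^4 + (1/2)x^3 + (37/2)x^2 - (7/2)x

g(x) = -(3/2)x^5 - (15/2)x^4 + (1/2)x^3 + (37/2)x^2 - (7/2)x


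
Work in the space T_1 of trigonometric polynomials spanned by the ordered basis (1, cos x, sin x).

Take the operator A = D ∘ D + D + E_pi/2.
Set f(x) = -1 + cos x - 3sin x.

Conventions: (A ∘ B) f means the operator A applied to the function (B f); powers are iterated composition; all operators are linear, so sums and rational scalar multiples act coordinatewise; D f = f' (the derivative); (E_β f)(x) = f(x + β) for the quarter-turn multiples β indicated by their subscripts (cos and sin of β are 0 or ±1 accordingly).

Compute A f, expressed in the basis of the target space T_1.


the result is g(x) = -1 - 7cos x + sin x

D f = -3cos x - sin x
D D f = -cos x + 3sin x
D f = -3cos x - sin x
E_pi/2 f = -1 - 3cos x - sin x
(D ∘ D + D + E_pi/2) f = -1 - 7cos x + sin x


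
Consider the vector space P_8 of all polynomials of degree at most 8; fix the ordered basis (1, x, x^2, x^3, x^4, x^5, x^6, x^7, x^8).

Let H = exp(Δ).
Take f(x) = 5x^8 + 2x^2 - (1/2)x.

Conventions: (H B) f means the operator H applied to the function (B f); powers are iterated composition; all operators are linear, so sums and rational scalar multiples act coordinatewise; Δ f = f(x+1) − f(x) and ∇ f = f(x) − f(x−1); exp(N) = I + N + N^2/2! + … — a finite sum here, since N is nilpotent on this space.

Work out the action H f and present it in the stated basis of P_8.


g(x) = 5x^8 + 40x^7 + 280x^6 + 1400x^5 + 5250x^4 + 14560x^3 + 28422x^2 + (70167/2)x + 41407/2

order-1 term: 40x^7 + 140x^6 + 280x^5 + 350x^4 + 280x^3 + 140x^2 + 44x + 13/2
order-2 term: 140x^6 + 840x^5 + 2450x^4 + 4200x^3 + 4340x^2 + 2520x + 637
order-3 term: 280x^5 + 2100x^4 + 7000x^3 + 12600x^2 + 12040x + 4830
order-4 term: 350x^4 + 2800x^3 + 9100x^2 + 14000x + 8505
order-5 term: 280x^3 + 2100x^2 + 5600x + 5250
order-6 term: 140x^2 + 840x + 1330
order-7 term: 40x + 140
order-8 term: 5
the series for exp(Δ) f terminates at order 8
exp(Δ) f = 5x^8 + 40x^7 + 280x^6 + 1400x^5 + 5250x^4 + 14560x^3 + 28422x^2 + (70167/2)x + 41407/2


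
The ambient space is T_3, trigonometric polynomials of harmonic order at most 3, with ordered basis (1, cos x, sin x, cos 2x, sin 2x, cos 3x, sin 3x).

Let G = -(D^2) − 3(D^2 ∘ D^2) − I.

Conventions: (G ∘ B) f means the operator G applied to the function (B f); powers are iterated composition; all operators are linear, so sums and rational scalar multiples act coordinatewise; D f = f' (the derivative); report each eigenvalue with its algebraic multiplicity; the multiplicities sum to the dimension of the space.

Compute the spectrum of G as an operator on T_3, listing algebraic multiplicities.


image of 1: -1
image of cos x: -3cos x
image of sin x: -3sin x
image of cos 2x: -45cos 2x
image of sin 2x: -45sin 2x
image of cos 3x: -235cos 3x
image of sin 3x: -235sin 3x
the matrix is diagonal; its diagonal is (-1, -3, -3, -45, -45, -235, -235)
for a triangular matrix the eigenvalues are the diagonal entries, with algebraic multiplicity their repetition count

λ = -235 (multiplicity 2), λ = -45 (multiplicity 2), λ = -3 (multiplicity 2), λ = -1 (multiplicity 1)


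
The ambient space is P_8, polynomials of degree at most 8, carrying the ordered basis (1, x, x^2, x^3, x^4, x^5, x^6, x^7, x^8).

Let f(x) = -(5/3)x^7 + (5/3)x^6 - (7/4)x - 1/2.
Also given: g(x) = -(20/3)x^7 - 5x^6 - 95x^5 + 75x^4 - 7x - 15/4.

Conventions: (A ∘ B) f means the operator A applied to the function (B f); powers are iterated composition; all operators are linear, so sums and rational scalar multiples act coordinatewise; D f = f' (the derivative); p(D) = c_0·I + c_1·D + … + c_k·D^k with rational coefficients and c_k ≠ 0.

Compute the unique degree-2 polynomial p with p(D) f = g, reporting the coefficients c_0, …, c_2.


D^0 f = -(5/3)x^7 + (5/3)x^6 - (7/4)x - 1/2
D^1 f = -(35/3)x^6 + 10x^5 - 7/4
D^2 f = -70x^5 + 50x^4
matching coefficients of g against c_0 f + c_1 Df + … from the top degree down determines the c_i
solution: c_0 = 4, c_1 = 1, c_2 = 3/2

p(D) = 4·I + D + (3/2)·D^2, i.e. c_0 = 4, c_1 = 1, c_2 = 3/2


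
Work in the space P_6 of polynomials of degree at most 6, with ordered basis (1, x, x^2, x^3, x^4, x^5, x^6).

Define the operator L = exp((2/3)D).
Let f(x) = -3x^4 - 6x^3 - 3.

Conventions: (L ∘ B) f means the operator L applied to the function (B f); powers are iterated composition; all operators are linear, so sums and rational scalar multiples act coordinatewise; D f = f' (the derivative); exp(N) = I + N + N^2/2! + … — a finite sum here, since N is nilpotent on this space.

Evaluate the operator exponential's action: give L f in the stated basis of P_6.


order-1 term: -8x^3 - 12x^2
order-2 term: -8x^2 - 8x
order-3 term: -(32/9)x - 16/9
order-4 term: -16/27
the series for exp((2/3)D) f terminates at order 4
exp((2/3)D) f = -3x^4 - 14x^3 - 20x^2 - (104/9)x - 145/27

the image equals g(x) = -3x^4 - 14x^3 - 20x^2 - (104/9)x - 145/27


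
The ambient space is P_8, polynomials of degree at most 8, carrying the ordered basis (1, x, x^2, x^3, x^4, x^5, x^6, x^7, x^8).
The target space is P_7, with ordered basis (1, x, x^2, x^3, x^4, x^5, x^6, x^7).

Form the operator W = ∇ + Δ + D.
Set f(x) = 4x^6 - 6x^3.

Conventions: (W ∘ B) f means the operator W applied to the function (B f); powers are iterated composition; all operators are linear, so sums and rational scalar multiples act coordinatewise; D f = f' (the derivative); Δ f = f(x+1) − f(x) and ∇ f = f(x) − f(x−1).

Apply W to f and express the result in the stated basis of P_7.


the result is g(x) = 72x^5 + 160x^3 - 54x^2 + 48x - 12

∇ f = 24x^5 - 60x^4 + 80x^3 - 78x^2 + 42x - 10
Δ f = 24x^5 + 60x^4 + 80x^3 + 42x^2 + 6x - 2
D f = 24x^5 - 18x^2
(∇ + Δ + D) f = 72x^5 + 160x^3 - 54x^2 + 48x - 12


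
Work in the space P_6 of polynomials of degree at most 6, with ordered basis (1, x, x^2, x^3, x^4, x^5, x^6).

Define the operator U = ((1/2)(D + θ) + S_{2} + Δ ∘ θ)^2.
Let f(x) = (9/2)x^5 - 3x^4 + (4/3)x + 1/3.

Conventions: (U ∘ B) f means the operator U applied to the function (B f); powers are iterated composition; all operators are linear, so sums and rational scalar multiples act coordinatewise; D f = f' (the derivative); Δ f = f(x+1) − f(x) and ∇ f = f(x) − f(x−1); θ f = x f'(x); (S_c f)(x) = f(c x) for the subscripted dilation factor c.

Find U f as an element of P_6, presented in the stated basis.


D f = (45/2)x^4 - 12x^3 + 4/3
θ f = (45/2)x^5 - 12x^4 + (4/3)x
(D + θ) f = (45/2)x^5 + (21/2)x^4 - 12x^3 + (4/3)x + 4/3
((1/2)(D + θ)) f = (45/4)x^5 + (21/4)x^4 - 6x^3 + (2/3)x + 2/3
S_{2} f = 144x^5 - 48x^4 + (8/3)x + 1/3
θ f = (45/2)x^5 - 12x^4 + (4/3)x
Δ θ f = (225/2)x^4 + 177x^3 + 153x^2 + (129/2)x + 71/6
((1/2)(D + θ) + S_{2} + Δ ∘ θ) f = (621/4)x^5 + (279/4)x^4 + 171x^3 + 153x^2 + (407/6)x + 77/6
D ((1/2)(D + θ) + S_{2} + Δ ∘ θ) f = (3105/4)x^4 + 279x^3 + 513x^2 + 306x + 407/6
θ ((1/2)(D + θ) + S_{2} + Δ ∘ θ) f = (3105/4)x^5 + 279x^4 + 513x^3 + 306x^2 + (407/6)x
(D + θ) ((1/2)(D + θ) + S_{2} + Δ ∘ θ) f = (3105/4)x^5 + (4221/4)x^4 + 792x^3 + 819x^2 + (2243/6)x + 407/6
((1/2)(D + θ)) ((1/2)(D + θ) + S_{2} + Δ ∘ θ) f = (3105/8)x^5 + (4221/8)x^4 + 396x^3 + (819/2)x^2 + (2243/12)x + 407/12
S_{2} ((1/2)(D + θ) + S_{2} + Δ ∘ θ) f = 4968x^5 + 1116x^4 + 1368x^3 + 612x^2 + (407/3)x + 77/6
θ ((1/2)(D + θ) + S_{2} + Δ ∘ θ) f = (3105/4)x^5 + 279x^4 + 513x^3 + 306x^2 + (407/6)x
Δ θ ((1/2)(D + θ) + S_{2} + Δ ∘ θ) f = (15525/4)x^4 + (17757/2)x^3 + (21951/2)x^2 + (28593/4)x + 23305/12
((1/2)(D + θ) + S_{2} + Δ ∘ θ) ((1/2)(D + θ) + S_{2} + Δ ∘ θ) f = (42849/8)x^5 + (44199/8)x^4 + (21285/2)x^3 + 11997x^2 + (44825/6)x + 11933/6

the image equals g(x) = (42849/8)x^5 + (44199/8)x^4 + (21285/2)x^3 + 11997x^2 + (44825/6)x + 11933/6


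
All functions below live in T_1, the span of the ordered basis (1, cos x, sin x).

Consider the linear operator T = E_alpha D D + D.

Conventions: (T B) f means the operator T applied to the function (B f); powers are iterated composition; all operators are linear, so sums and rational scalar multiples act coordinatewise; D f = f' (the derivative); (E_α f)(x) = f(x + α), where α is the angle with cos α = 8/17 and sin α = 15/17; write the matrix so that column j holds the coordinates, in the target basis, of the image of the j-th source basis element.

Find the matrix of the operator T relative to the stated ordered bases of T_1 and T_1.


the matrix is [[0, 0, 0]; [0, -8/17, 2/17]; [0, -2/17, -8/17]] (rows listed top to bottom)

image of 1: 0
image of cos x: -(8/17)cos x - (2/17)sin x
image of sin x: (2/17)cos x - (8/17)sin x
each image's coordinates form column j of the matrix


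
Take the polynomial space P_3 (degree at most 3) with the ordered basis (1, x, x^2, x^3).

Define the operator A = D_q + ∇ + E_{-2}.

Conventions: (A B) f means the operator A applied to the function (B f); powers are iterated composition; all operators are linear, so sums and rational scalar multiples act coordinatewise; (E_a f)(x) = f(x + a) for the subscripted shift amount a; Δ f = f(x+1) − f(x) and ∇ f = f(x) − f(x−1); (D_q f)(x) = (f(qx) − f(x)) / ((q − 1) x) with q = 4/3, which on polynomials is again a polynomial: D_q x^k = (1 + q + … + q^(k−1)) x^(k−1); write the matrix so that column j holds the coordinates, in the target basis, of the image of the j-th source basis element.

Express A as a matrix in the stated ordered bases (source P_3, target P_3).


image of 1: 1
image of x: x
image of x^2: x^2 + (1/3)x + 3
image of x^3: x^3 + (10/9)x^2 + 9x - 7
each image's coordinates form column j of the matrix

the matrix is [[1, 0, 3, -7]; [0, 1, 1/3, 9]; [0, 0, 1, 10/9]; [0, 0, 0, 1]] (rows listed top to bottom)


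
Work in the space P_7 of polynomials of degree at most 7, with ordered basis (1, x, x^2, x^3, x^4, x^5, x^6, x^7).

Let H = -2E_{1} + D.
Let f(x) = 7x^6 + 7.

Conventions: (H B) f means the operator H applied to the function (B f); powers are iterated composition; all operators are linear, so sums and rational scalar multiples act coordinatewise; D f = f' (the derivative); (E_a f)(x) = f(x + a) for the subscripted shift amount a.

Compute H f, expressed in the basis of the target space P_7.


E_{1} f = 7x^6 + 42x^5 + 105x^4 + 140x^3 + 105x^2 + 42x + 14
(-2E_{1}) f = -14x^6 - 84x^5 - 210x^4 - 280x^3 - 210x^2 - 84x - 28
D f = 42x^5
(-2E_{1} + D) f = -14x^6 - 42x^5 - 210x^4 - 280x^3 - 210x^2 - 84x - 28

the image equals g(x) = -14x^6 - 42x^5 - 210x^4 - 280x^3 - 210x^2 - 84x - 28


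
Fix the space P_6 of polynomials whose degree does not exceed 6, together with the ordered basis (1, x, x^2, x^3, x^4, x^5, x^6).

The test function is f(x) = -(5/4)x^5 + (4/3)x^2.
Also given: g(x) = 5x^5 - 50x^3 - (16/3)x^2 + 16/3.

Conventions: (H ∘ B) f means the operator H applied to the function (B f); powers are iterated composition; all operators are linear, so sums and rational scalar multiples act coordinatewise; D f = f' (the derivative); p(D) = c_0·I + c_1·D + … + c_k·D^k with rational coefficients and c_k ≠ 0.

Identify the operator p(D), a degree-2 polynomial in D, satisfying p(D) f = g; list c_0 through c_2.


c_0 = -4, c_1 = 0, c_2 = 2

D^0 f = -(5/4)x^5 + (4/3)x^2
D^1 f = -(25/4)x^4 + (8/3)x
D^2 f = -25x^3 + 8/3
matching coefficients of g against c_0 f + c_1 Df + … from the top degree down determines the c_i
solution: c_0 = -4, c_1 = 0, c_2 = 2


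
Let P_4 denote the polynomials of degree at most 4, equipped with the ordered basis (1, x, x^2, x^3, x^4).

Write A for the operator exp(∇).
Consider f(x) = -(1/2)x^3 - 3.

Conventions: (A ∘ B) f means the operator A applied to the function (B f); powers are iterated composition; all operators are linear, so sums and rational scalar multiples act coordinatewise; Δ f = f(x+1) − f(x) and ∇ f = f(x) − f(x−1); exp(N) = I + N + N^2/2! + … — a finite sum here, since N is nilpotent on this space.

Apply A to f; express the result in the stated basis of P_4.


the image equals g(x) = -(1/2)x^3 - (3/2)x^2 - 5/2

order-1 term: -(3/2)x^2 + (3/2)x - 1/2
order-2 term: -(3/2)x + 3/2
order-3 term: -1/2
the series for exp(∇) f terminates at order 3
exp(∇) f = -(1/2)x^3 - (3/2)x^2 - 5/2


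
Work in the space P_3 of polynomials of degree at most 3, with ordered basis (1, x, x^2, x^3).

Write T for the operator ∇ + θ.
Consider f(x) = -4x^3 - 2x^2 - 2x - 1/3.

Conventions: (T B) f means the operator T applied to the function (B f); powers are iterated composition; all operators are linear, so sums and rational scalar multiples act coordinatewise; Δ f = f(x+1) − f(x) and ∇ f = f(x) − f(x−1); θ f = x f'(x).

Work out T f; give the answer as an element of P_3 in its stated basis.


the image equals g(x) = -12x^3 - 16x^2 + 6x - 4

∇ f = -12x^2 + 8x - 4
θ f = -12x^3 - 4x^2 - 2x
(∇ + θ) f = -12x^3 - 16x^2 + 6x - 4


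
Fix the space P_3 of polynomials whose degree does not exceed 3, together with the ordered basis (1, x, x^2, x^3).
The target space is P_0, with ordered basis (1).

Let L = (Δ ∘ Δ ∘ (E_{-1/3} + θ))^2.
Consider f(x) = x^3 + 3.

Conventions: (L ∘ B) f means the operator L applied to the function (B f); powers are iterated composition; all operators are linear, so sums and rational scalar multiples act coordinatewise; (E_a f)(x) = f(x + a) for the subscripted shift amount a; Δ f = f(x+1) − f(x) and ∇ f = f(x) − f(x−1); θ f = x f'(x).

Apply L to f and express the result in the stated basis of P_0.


the image equals g(x) = 0

E_{-1/3} f = x^3 - x^2 + (1/3)x + 80/27
θ f = 3x^3
(E_{-1/3} + θ) f = 4x^3 - x^2 + (1/3)x + 80/27
Δ (E_{-1/3} + θ) f = 12x^2 + 10x + 10/3
Δ Δ (E_{-1/3} + θ) f = 24x + 22
E_{-1/3} (Δ ∘ Δ ∘ (E_{-1/3} + θ)) f = 24x + 14
θ (Δ ∘ Δ ∘ (E_{-1/3} + θ)) f = 24x
(E_{-1/3} + θ) (Δ ∘ Δ ∘ (E_{-1/3} + θ)) f = 48x + 14
Δ (E_{-1/3} + θ) (Δ ∘ Δ ∘ (E_{-1/3} + θ)) f = 48
Δ Δ (E_{-1/3} + θ) (Δ ∘ Δ ∘ (E_{-1/3} + θ)) f = 0


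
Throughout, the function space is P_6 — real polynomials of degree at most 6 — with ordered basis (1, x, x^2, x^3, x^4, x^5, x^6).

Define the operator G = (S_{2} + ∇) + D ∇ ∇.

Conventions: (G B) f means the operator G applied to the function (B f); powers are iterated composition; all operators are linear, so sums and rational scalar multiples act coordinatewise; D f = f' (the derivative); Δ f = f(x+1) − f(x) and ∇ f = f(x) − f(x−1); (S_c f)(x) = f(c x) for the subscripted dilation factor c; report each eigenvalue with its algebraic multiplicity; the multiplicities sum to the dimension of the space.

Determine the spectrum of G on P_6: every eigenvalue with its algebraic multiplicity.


λ = 1 (multiplicity 1), λ = 2 (multiplicity 1), λ = 4 (multiplicity 1), λ = 8 (multiplicity 1), λ = 16 (multiplicity 1), λ = 32 (multiplicity 1), λ = 64 (multiplicity 1)

image of 1: 1
image of x: 2x + 1
image of x^2: 4x^2 + 2x - 1
image of x^3: 8x^3 + 3x^2 - 3x + 7
image of x^4: 16x^4 + 4x^3 - 6x^2 + 28x - 25
image of x^5: 32x^5 + 5x^4 - 10x^3 + 70x^2 - 125x + 71
image of x^6: 64x^6 + 6x^5 - 15x^4 + 140x^3 - 375x^2 + 426x - 181
the matrix is upper triangular; its diagonal is (1, 2, 4, 8, 16, 32, 64)
for a triangular matrix the eigenvalues are the diagonal entries, with algebraic multiplicity their repetition count


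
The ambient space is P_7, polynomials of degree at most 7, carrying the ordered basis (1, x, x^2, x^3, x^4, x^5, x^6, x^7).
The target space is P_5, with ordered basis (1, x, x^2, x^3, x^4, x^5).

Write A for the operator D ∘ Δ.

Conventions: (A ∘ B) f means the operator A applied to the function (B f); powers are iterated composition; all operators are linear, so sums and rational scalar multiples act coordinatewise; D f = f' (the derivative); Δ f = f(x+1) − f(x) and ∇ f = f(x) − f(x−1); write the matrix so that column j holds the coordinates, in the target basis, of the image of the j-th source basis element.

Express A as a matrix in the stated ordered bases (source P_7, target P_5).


image of 1: 0
image of x: 0
image of x^2: 2
image of x^3: 6x + 3
image of x^4: 12x^2 + 12x + 4
image of x^5: 20x^3 + 30x^2 + 20x + 5
image of x^6: 30x^4 + 60x^3 + 60x^2 + 30x + 6
image of x^7: 42x^5 + 105x^4 + 140x^3 + 105x^2 + 42x + 7
each image's coordinates form column j of the matrix

the matrix is [[0, 0, 2, 3, 4, 5, 6, 7]; [0, 0, 0, 6, 12, 20, 30, 42]; [0, 0, 0, 0, 12, 30, 60, 105]; [0, 0, 0, 0, 0, 20, 60, 140]; [0, 0, 0, 0, 0, 0, 30, 105]; [0, 0, 0, 0, 0, 0, 0, 42]] (rows listed top to bottom)


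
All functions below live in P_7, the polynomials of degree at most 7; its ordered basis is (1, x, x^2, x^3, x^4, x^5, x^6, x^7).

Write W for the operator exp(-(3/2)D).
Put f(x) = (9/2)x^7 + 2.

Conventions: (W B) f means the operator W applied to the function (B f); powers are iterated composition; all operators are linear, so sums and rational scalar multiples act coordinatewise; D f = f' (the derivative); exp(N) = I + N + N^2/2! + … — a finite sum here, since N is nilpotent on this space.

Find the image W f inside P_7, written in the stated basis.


g(x) = (9/2)x^7 - (189/4)x^6 + (1701/8)x^5 - (8505/16)x^4 + (25515/32)x^3 - (45927/64)x^2 + (45927/128)x - 19171/256

order-1 term: -(189/4)x^6
order-2 term: (1701/8)x^5
order-3 term: -(8505/16)x^4
order-4 term: (25515/32)x^3
order-5 term: -(45927/64)x^2
order-6 term: (45927/128)x
order-7 term: -19683/256
the series for exp(-(3/2)D) f terminates at order 7
exp(-(3/2)D) f = (9/2)x^7 - (189/4)x^6 + (1701/8)x^5 - (8505/16)x^4 + (25515/32)x^3 - (45927/64)x^2 + (45927/128)x - 19171/256


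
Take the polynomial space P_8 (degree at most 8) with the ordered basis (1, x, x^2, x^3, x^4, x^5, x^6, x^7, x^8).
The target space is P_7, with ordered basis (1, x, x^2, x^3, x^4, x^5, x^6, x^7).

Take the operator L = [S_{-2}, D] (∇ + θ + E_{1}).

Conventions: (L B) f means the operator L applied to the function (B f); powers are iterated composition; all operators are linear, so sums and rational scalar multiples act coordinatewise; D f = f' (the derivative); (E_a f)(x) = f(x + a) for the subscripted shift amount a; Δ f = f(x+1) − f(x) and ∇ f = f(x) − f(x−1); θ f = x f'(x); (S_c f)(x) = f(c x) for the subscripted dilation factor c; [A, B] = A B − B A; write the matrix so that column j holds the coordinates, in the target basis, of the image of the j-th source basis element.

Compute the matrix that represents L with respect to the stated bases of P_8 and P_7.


image of 1: 0
image of x: 6
image of x^2: -36x + 12
image of x^3: 144x^2 - 72x
image of x^4: -480x^3 + 288x^2 + 24
image of x^5: 1440x^4 - 960x^3 - 240x
image of x^6: -4032x^5 + 2880x^4 + 1440x^2 + 36
image of x^7: 10752x^6 - 8064x^5 - 6720x^3 - 504x
image of x^8: -27648x^7 + 21504x^6 + 26880x^4 + 4032x^2 + 48
each image's coordinates form column j of the matrix

the matrix is [[0, 6, 12, 0, 24, 0, 36, 0, 48]; [0, 0, -36, -72, 0, -240, 0, -504, 0]; [0, 0, 0, 144, 288, 0, 1440, 0, 4032]; [0, 0, 0, 0, -480, -960, 0, -6720, 0]; [0, 0, 0, 0, 0, 1440, 2880, 0, 26880]; [0, 0, 0, 0, 0, 0, -4032, -8064, 0]; [0, 0, 0, 0, 0, 0, 0, 10752, 21504]; [0, 0, 0, 0, 0, 0, 0, 0, -27648]] (rows listed top to bottom)


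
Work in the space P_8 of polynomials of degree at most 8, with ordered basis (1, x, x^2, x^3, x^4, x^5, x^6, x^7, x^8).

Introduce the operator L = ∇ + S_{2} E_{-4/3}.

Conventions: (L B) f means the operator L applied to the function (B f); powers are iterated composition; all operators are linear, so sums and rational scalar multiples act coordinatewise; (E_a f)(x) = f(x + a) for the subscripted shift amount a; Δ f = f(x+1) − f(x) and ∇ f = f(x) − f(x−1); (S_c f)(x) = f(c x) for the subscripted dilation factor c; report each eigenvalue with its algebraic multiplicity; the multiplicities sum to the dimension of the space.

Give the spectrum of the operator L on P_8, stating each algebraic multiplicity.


λ = 1 (multiplicity 1), λ = 2 (multiplicity 1), λ = 4 (multiplicity 1), λ = 8 (multiplicity 1), λ = 16 (multiplicity 1), λ = 32 (multiplicity 1), λ = 64 (multiplicity 1), λ = 128 (multiplicity 1), λ = 256 (multiplicity 1)

image of 1: 1
image of x: 2x - 1/3
image of x^2: 4x^2 - (10/3)x + 7/9
image of x^3: 8x^3 - 13x^2 + (23/3)x - 37/27
image of x^4: 16x^4 - (116/3)x^3 + (110/3)x^2 - (404/27)x + 175/81
image of x^5: 32x^5 - (305/3)x^4 + (1190/9)x^3 - (2290/27)x^2 + (2155/81)x - 781/243
image of x^6: 64x^6 - 250x^5 + (1235/3)x^4 - (9700/27)x^3 + (4715/27)x^2 - (3610/81)x + 3367/729
image of x^7: 128x^7 - (1771/3)x^6 + (3521/3)x^5 - (34895/27)x^4 + (68845/81)x^3 - (26971/81)x^2 + (52241/729)x - 14197/2187
image of x^8: 256x^8 - (4072/3)x^7 + (28420/9)x^6 - (113176/27)x^5 + (281050/81)x^4 - (445144/243)x^3 + (438340/729)x^2 - (244648/2187)x + 58975/6561
the matrix is upper triangular; its diagonal is (1, 2, 4, 8, 16, 32, 64, 128, 256)
for a triangular matrix the eigenvalues are the diagonal entries, with algebraic multiplicity their repetition count


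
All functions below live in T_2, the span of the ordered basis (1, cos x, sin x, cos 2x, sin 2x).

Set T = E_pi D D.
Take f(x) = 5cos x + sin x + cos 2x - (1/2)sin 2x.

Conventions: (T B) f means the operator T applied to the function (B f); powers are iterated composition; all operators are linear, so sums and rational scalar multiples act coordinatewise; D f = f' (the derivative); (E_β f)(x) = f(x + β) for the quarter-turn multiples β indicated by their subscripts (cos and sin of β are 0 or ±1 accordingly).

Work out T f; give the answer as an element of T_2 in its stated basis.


D f = cos x - 5sin x - cos 2x - 2sin 2x
D D f = -5cos x - sin x - 4cos 2x + 2sin 2x
E_pi D D f = 5cos x + sin x - 4cos 2x + 2sin 2x

the result is g(x) = 5cos x + sin x - 4cos 2x + 2sin 2x


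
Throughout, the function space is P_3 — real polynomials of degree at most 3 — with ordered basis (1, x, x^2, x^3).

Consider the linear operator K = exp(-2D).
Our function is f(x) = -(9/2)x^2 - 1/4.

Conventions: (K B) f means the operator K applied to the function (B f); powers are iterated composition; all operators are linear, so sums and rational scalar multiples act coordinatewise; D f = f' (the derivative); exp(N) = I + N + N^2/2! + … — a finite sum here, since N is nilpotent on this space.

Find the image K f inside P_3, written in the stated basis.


order-1 term: 18x
order-2 term: -18
the series for exp(-2D) f terminates at order 2
exp(-2D) f = -(9/2)x^2 + 18x - 73/4

the image equals g(x) = -(9/2)x^2 + 18x - 73/4


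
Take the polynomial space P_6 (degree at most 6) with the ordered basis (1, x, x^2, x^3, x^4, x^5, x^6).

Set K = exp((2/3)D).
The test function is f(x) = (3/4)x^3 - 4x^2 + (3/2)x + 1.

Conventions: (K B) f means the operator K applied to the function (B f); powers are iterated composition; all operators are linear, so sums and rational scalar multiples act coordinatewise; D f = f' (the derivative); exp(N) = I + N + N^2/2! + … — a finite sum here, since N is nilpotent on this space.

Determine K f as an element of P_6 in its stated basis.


the result is g(x) = (3/4)x^3 - (5/2)x^2 - (17/6)x + 4/9

order-1 term: (3/2)x^2 - (16/3)x + 1
order-2 term: x - 16/9
order-3 term: 2/9
the series for exp((2/3)D) f terminates at order 3
exp((2/3)D) f = (3/4)x^3 - (5/2)x^2 - (17/6)x + 4/9


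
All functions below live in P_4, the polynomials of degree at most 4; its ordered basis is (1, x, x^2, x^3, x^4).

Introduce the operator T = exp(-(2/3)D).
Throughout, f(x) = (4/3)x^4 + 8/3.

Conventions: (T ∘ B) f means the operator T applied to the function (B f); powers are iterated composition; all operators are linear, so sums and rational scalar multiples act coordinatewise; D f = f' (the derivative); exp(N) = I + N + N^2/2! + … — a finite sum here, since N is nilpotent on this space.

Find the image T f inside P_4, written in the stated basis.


order-1 term: -(32/9)x^3
order-2 term: (32/9)x^2
order-3 term: -(128/81)x
order-4 term: 64/243
the series for exp(-(2/3)D) f terminates at order 4
exp(-(2/3)D) f = (4/3)x^4 - (32/9)x^3 + (32/9)x^2 - (128/81)x + 712/243

the result is g(x) = (4/3)x^4 - (32/9)x^3 + (32/9)x^2 - (128/81)x + 712/243


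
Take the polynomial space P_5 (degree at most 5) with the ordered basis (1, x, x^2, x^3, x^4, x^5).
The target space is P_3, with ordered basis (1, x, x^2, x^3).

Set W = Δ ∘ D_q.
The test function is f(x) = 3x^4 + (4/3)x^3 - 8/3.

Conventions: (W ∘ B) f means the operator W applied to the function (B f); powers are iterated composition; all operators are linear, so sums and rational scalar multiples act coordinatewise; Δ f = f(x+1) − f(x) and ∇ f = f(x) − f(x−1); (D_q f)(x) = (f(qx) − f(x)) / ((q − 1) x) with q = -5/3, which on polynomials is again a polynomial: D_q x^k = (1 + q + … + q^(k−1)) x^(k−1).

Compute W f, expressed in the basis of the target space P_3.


the image equals g(x) = -(68/3)x^2 - (460/27)x - 128/27

D_q f = -(68/9)x^3 + (76/27)x^2
Δ D_q f = -(68/3)x^2 - (460/27)x - 128/27


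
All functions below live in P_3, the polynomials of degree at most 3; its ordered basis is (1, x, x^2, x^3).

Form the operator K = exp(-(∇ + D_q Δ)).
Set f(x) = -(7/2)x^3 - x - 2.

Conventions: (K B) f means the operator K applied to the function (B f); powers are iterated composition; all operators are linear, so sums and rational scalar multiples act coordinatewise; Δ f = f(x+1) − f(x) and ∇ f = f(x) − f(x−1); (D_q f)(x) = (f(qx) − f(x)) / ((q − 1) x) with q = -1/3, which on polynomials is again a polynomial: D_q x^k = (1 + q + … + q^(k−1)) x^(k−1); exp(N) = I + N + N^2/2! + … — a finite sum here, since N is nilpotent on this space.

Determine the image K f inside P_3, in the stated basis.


order-1 term: (21/2)x^2 - (7/2)x + 15
order-2 term: -(21/2)x - 7/2
order-3 term: 7/2
the series for exp(-(∇ + D_q Δ)) f terminates at order 3
exp(-(∇ + D_q Δ)) f = -(7/2)x^3 + (21/2)x^2 - 15x + 13

the result is g(x) = -(7/2)x^3 + (21/2)x^2 - 15x + 13


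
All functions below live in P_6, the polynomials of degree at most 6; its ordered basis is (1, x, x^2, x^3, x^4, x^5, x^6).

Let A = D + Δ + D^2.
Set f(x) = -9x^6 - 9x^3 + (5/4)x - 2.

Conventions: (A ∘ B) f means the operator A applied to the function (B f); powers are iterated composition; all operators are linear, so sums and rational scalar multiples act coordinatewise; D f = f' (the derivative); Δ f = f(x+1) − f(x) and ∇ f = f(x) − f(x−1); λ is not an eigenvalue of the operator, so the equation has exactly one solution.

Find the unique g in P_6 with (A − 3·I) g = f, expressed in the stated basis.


write g with unknown coordinates in the stated basis and equate coefficients in (A − 3·I) g = f
solving from the highest basis element down gives g = 3x^6 + 12x^5 + 85x^4 + (1109/3)x^3 + (3913/3)x^2 + (107533/36)x + 186457/54
check: A g = 36x^5 + 255x^4 + 1100x^3 + 3913x^2 + (26887/3)x + 186421/18
so A g − 3·g = -9x^6 - 9x^3 + (5/4)x - 2 = f ✓

the result is g(x) = 3x^6 + 12x^5 + 85x^4 + (1109/3)x^3 + (3913/3)x^2 + (107533/36)x + 186457/54


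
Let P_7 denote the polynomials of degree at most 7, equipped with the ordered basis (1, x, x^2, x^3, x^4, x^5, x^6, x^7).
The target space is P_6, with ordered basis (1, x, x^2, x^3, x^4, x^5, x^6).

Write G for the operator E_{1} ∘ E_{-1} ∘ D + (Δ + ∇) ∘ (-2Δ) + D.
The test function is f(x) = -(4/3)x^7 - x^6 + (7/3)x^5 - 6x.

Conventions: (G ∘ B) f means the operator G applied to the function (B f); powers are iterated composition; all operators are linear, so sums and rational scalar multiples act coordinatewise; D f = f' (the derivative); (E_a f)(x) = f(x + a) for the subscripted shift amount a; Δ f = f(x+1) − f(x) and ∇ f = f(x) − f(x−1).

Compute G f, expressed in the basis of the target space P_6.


D f = -(28/3)x^6 - 6x^5 + (35/3)x^4 - 6
E_{-1} D f = -(28/3)x^6 + 50x^5 - (295/3)x^4 + 80x^3 - 10x^2 - (62/3)x + 7/3
E_{1} (E_{-1} ∘ D) f = -(28/3)x^6 - 6x^5 + (35/3)x^4 - 6
Δ f = -(28/3)x^6 - 34x^5 - 50x^4 - (130/3)x^3 - (59/3)x^2 - (11/3)x - 6
(-2Δ) f = (56/3)x^6 + 68x^5 + 100x^4 + (260/3)x^3 + (118/3)x^2 + (22/3)x + 12
Δ (-2Δ) f = 112x^5 + 620x^4 + (4360/3)x^3 + 1820x^2 + (3572/3)x + 320
∇ (-2Δ) f = 112x^5 + 60x^4 + (280/3)x^3 + 60x^2 - (28/3)x + 4
(Δ + ∇) (-2Δ) f = 224x^5 + 680x^4 + (4640/3)x^3 + 1880x^2 + (3544/3)x + 324
D f = -(28/3)x^6 - 6x^5 + (35/3)x^4 - 6
(E_{1} ∘ E_{-1} ∘ D + (Δ + ∇) ∘ (-2Δ) + D) f = -(56/3)x^6 + 212x^5 + (2110/3)x^4 + (4640/3)x^3 + 1880x^2 + (3544/3)x + 312

g(x) = -(56/3)x^6 + 212x^5 + (2110/3)x^4 + (4640/3)x^3 + 1880x^2 + (3544/3)x + 312


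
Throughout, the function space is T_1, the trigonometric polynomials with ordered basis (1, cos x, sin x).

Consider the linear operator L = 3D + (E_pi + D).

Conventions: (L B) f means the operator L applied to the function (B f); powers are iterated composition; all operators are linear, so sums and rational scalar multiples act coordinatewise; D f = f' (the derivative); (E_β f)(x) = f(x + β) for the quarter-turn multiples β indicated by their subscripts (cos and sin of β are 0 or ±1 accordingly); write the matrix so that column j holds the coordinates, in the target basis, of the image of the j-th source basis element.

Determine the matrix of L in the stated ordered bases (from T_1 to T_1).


the matrix is [[1, 0, 0]; [0, -1, 4]; [0, -4, -1]] (rows listed top to bottom)

image of 1: 1
image of cos x: -cos x - 4sin x
image of sin x: 4cos x - sin x
each image's coordinates form column j of the matrix


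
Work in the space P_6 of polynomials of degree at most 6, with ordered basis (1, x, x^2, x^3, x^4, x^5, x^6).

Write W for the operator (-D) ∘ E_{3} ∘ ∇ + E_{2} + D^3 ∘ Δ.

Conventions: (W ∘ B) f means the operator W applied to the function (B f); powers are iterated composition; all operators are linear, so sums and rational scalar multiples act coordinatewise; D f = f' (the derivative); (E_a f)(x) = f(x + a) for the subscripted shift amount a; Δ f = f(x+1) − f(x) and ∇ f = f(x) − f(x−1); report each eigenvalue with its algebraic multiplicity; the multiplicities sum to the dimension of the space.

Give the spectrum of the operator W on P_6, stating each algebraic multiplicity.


λ = 1 (multiplicity 7)

image of 1: 1
image of x: x + 2
image of x^2: x^2 + 4x + 2
image of x^3: x^3 + 6x^2 + 6x - 7
image of x^4: x^4 + 8x^3 + 12x^2 - 28x - 36
image of x^5: x^5 + 10x^4 + 20x^3 - 70x^2 - 180x - 233
image of x^6: x^6 + 12x^5 + 30x^4 - 140x^3 - 540x^2 - 1398x - 1082
the matrix is upper triangular; its diagonal is (1, 1, 1, 1, 1, 1, 1)
for a triangular matrix the eigenvalues are the diagonal entries, with algebraic multiplicity their repetition count


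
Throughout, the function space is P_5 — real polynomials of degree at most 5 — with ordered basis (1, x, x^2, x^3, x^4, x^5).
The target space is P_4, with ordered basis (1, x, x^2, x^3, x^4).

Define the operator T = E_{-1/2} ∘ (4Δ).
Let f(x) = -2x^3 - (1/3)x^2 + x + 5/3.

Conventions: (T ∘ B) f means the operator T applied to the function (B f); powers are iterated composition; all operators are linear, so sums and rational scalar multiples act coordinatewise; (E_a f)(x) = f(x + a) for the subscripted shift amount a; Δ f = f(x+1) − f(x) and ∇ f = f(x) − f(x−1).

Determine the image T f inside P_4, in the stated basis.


g(x) = -24x^2 - (8/3)x + 2

Δ f = -6x^2 - (20/3)x - 4/3
(4Δ) f = -24x^2 - (80/3)x - 16/3
E_{-1/2} (4Δ) f = -24x^2 - (8/3)x + 2


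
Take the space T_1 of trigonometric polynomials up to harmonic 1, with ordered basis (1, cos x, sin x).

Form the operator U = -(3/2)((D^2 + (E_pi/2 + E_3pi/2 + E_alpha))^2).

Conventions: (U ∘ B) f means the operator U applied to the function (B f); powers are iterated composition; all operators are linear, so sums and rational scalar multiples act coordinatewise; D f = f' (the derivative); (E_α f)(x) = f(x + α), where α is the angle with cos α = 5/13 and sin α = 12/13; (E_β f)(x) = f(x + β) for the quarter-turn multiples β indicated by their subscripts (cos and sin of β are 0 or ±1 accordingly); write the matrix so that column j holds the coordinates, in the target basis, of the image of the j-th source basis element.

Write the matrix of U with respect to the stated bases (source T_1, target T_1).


image of 1: -27/2
image of cos x: (120/169)cos x - (288/169)sin x
image of sin x: (288/169)cos x + (120/169)sin x
each image's coordinates form column j of the matrix

the matrix is [[-27/2, 0, 0]; [0, 120/169, 288/169]; [0, -288/169, 120/169]] (rows listed top to bottom)


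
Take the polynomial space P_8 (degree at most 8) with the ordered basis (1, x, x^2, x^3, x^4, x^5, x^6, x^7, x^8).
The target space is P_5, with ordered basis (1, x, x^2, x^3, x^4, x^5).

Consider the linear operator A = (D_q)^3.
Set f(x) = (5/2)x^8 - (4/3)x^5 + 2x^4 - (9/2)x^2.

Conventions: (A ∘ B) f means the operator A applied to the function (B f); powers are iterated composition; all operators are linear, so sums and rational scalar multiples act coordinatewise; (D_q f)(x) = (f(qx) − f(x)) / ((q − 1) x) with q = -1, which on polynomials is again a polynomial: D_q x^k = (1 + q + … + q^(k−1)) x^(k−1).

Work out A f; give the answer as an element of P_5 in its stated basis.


D_q f = -(4/3)x^4
D_q D_q f = 0
D_q D_q D_q f = 0

the result is g(x) = 0
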